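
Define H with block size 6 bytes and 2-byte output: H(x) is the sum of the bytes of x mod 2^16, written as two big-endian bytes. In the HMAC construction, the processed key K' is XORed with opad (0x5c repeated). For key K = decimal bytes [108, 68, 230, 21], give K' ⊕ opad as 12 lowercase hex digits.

3018ba495c5c

Key decimal bytes [108, 68, 230, 21] = 6c 44 e6 15 is 4 bytes ≤ B = 6; zero-pad to 6 bytes: K' = 6c 44 e6 15 00 00.
XOR each byte with 0x5c: 6c⊕5c=30, 44⊕5c=18, e6⊕5c=ba, 15⊕5c=49, 00⊕5c=5c, 00⊕5c=5c.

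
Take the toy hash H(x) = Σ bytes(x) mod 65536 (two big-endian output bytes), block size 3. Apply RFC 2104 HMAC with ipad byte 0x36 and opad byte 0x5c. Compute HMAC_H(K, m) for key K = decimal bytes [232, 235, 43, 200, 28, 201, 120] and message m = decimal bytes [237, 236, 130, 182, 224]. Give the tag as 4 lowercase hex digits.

01a5

Key decimal bytes [232, 235, 43, 200, 28, 201, 120] = e8 eb 2b c8 1c c9 78 is 7 bytes > B = 3, so hash it first: H(key) = 04 23, then zero-pad to 3 bytes: K' = 04 23 00.
K' ⊕ ipad = 32 15 36.  K' ⊕ opad = 58 7f 5c.
Inner input = (K'⊕ipad) ∥ m = 32 15 36 ∥ ed ec 82 b6 e0.
Inner hash: sum = 50+21+54+237+236+130+182+224 = 1134 → 04 6e.
Outer input = (K'⊕opad) ∥ inner = 58 7f 5c ∥ 04 6e.
Outer hash (tag): sum = 88+127+92+4+110 = 421 → 01 a5.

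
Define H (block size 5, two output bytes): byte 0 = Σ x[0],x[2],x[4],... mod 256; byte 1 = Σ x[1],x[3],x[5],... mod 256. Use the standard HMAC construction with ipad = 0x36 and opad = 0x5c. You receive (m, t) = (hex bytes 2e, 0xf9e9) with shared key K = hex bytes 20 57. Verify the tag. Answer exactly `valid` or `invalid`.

valid

Key hex bytes 20 57 is 2 bytes ≤ B = 5; zero-pad to 5 bytes: K' = 20 57 00 00 00.
K' ⊕ ipad = 16 61 36 36 36; K' ⊕ opad = 7c 0b 5c 5c 5c.
Inner hash: even-index sum = 130 mod 256 = 130; odd-index sum = 197 mod 256 = 197 → 82 c5.
Outer hash (recomputed tag): even-index sum = 505 mod 256 = 249; odd-index sum = 233 mod 256 = 233 → f9 e9.
Recomputed tag = f9e9; claimed = f9e9 → match.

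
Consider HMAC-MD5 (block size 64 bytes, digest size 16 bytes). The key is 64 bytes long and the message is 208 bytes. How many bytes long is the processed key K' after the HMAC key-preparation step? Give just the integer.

Key is 64 ≤ 64 bytes, zero-padded: |K'| = 64.

64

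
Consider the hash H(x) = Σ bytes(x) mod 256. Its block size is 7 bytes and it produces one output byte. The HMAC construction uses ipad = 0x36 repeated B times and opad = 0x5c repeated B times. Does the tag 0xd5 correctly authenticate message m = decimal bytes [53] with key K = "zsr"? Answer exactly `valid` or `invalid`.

valid

Key "zsr" = 7a 73 72 is 3 bytes ≤ B = 7; zero-pad to 7 bytes: K' = 7a 73 72 00 00 00 00.
K' ⊕ ipad = 4c 45 44 36 36 36 36; K' ⊕ opad = 26 2f 2e 5c 5c 5c 5c.
Inner hash: sum = 76+69+68+54+54+54+54+53 = 482; mod 256 = 226 → e2.
Outer hash (recomputed tag): sum = 38+47+46+92+92+92+92+226 = 725; mod 256 = 213 → d5.
Recomputed tag = d5; claimed = d5 → match.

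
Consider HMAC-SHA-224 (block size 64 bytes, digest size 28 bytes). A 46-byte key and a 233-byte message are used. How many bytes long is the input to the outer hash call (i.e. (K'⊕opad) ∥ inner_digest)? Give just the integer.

Key is 46 ≤ 64 bytes, zero-padded: |K'| = 64.
Outer input = (K'⊕opad) ∥ H(inner) → 64 + 28 = 92 bytes.

92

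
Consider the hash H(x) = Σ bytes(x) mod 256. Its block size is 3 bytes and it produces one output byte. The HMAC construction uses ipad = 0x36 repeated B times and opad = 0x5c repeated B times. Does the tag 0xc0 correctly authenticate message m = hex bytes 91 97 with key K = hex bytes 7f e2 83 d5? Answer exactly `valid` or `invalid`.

Key hex bytes 7f e2 83 d5 is 4 bytes > B = 3, so hash it first: H(key) = b9, then zero-pad to 3 bytes: K' = b9 00 00.
K' ⊕ ipad = 8f 36 36; K' ⊕ opad = e5 5c 5c.
Inner hash: sum = 143+54+54+145+151 = 547; mod 256 = 35 → 23.
Outer hash (recomputed tag): sum = 229+92+92+35 = 448; mod 256 = 192 → c0.
Recomputed tag = c0; claimed = c0 → match.

valid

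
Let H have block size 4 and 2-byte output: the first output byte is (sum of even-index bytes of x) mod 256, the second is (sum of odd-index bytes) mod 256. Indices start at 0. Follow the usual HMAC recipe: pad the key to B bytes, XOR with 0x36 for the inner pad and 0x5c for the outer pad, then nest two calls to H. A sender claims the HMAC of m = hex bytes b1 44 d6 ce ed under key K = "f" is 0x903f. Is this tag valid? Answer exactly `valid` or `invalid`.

invalid

Key "f" = 66 is 1 byte ≤ B = 4; zero-pad to 4 bytes: K' = 66 00 00 00.
K' ⊕ ipad = 50 36 36 36; K' ⊕ opad = 3a 5c 5c 5c.
Inner hash: even-index sum = 762 mod 256 = 250; odd-index sum = 382 mod 256 = 126 → fa 7e.
Outer hash (recomputed tag): even-index sum = 400 mod 256 = 144; odd-index sum = 310 mod 256 = 54 → 90 36.
Recomputed tag = 9036; claimed = 903f → mismatch.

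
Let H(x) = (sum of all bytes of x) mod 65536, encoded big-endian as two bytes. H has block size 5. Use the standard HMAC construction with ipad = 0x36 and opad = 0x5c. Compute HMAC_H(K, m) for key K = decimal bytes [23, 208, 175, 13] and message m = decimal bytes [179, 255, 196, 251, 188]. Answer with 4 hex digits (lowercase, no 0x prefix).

Key decimal bytes [23, 208, 175, 13] = 17 d0 af 0d is 4 bytes ≤ B = 5; zero-pad to 5 bytes: K' = 17 d0 af 0d 00.
K' ⊕ ipad = 21 e6 99 3b 36.  K' ⊕ opad = 4b 8c f3 51 5c.
Inner input = (K'⊕ipad) ∥ m = 21 e6 99 3b 36 ∥ b3 ff c4 fb bc.
Inner hash: sum = 33+230+153+59+54+179+255+196+251+188 = 1598 → 06 3e.
Outer input = (K'⊕opad) ∥ inner = 4b 8c f3 51 5c ∥ 06 3e.
Outer hash (tag): sum = 75+140+243+81+92+6+62 = 699 → 02 bb.

02bb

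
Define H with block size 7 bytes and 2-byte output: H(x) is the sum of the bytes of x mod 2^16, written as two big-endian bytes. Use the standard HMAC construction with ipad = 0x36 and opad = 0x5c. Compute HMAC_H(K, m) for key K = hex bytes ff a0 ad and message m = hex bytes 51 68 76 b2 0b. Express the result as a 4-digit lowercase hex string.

04c2

Key hex bytes ff a0 ad is 3 bytes ≤ B = 7; zero-pad to 7 bytes: K' = ff a0 ad 00 00 00 00.
K' ⊕ ipad = c9 96 9b 36 36 36 36.  K' ⊕ opad = a3 fc f1 5c 5c 5c 5c.
Inner input = (K'⊕ipad) ∥ m = c9 96 9b 36 36 36 36 ∥ 51 68 76 b2 0b.
Inner hash: sum = 201+150+155+54+54+54+54+81+104+118+178+11 = 1214 → 04 be.
Outer input = (K'⊕opad) ∥ inner = a3 fc f1 5c 5c 5c 5c ∥ 04 be.
Outer hash (tag): sum = 163+252+241+92+92+92+92+4+190 = 1218 → 04 c2.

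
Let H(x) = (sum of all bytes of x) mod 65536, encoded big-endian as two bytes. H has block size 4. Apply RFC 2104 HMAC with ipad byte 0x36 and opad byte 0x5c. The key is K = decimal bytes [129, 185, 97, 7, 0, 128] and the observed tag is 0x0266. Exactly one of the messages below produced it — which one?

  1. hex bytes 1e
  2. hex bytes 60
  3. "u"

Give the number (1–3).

1

Key decimal bytes [129, 185, 97, 7, 0, 128] = 81 b9 61 07 00 80 is 6 bytes > B = 4, so hash it first: H(key) = 02 22, then zero-pad to 4 bytes: K' = 02 22 00 00.
K' ⊕ ipad = 34 14 36 36; K' ⊕ opad = 5e 7e 5c 5c.
m1: inner = H(34 14 36 36 1e) = 00 d2; tag = H(5e 7e 5c 5c 00 d2) = 0266 ← matches
m2: inner = H(34 14 36 36 60) = 01 14; tag = H(5e 7e 5c 5c 01 14) = 01a9
m3: inner = H(34 14 36 36 75) = 01 29; tag = H(5e 7e 5c 5c 01 29) = 01be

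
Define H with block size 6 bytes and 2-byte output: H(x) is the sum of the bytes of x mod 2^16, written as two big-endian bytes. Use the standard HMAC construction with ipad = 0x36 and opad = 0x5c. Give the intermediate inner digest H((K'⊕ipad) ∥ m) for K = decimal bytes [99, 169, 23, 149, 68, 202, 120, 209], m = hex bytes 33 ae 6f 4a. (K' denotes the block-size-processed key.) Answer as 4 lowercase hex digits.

Key decimal bytes [99, 169, 23, 149, 68, 202, 120, 209] = 63 a9 17 95 44 ca 78 d1 is 8 bytes > B = 6, so hash it first: H(key) = 04 0f, then zero-pad to 6 bytes: K' = 04 0f 00 00 00 00.
K' ⊕ ipad = 32 39 36 36 36 36.
Inner input = 32 39 36 36 36 36 ∥ 33 ae 6f 4a.
Inner hash: sum = 50+57+54+54+54+54+51+174+111+74 = 733 → 02 dd.

02dd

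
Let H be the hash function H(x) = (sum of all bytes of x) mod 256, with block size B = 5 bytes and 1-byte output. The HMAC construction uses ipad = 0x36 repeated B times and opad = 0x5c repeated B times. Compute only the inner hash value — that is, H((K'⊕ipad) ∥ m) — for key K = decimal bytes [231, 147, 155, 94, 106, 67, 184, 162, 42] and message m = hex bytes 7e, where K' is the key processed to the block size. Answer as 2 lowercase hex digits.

Key decimal bytes [231, 147, 155, 94, 106, 67, 184, 162, 42] = e7 93 9b 5e 6a 43 b8 a2 2a is 9 bytes > B = 5, so hash it first: H(key) = a4, then zero-pad to 5 bytes: K' = a4 00 00 00 00.
K' ⊕ ipad = 92 36 36 36 36.
Inner input = 92 36 36 36 36 ∥ 7e.
Inner hash: sum = 146+54+54+54+54+126 = 488; mod 256 = 232 → e8.

e8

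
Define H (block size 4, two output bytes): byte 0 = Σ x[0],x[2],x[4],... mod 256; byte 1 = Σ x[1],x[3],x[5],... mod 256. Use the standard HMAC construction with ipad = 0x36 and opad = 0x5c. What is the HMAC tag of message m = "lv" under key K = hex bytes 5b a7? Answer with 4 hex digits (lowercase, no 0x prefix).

7294

Key hex bytes 5b a7 is 2 bytes ≤ B = 4; zero-pad to 4 bytes: K' = 5b a7 00 00.
K' ⊕ ipad = 6d 91 36 36.  K' ⊕ opad = 07 fb 5c 5c.
Inner input = (K'⊕ipad) ∥ m = 6d 91 36 36 ∥ 6c 76.
Inner hash: even-index sum = 271 mod 256 = 15; odd-index sum = 317 mod 256 = 61 → 0f 3d.
Outer input = (K'⊕opad) ∥ inner = 07 fb 5c 5c ∥ 0f 3d.
Outer hash (tag): even-index sum = 114 mod 256 = 114; odd-index sum = 404 mod 256 = 148 → 72 94.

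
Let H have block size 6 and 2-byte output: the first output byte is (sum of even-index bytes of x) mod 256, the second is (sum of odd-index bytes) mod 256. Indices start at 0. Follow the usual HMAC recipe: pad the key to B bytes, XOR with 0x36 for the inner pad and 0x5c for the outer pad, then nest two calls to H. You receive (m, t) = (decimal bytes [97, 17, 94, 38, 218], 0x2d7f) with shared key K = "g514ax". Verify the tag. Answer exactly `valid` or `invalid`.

Key "g514ax" = 67 35 31 34 61 78 is exactly B = 6 bytes: K' = 67 35 31 34 61 78.
K' ⊕ ipad = 51 03 07 02 57 4e; K' ⊕ opad = 3b 69 6d 68 3d 24.
Inner hash: even-index sum = 584 mod 256 = 72; odd-index sum = 138 mod 256 = 138 → 48 8a.
Outer hash (recomputed tag): even-index sum = 301 mod 256 = 45; odd-index sum = 383 mod 256 = 127 → 2d 7f.
Recomputed tag = 2d7f; claimed = 2d7f → match.

valid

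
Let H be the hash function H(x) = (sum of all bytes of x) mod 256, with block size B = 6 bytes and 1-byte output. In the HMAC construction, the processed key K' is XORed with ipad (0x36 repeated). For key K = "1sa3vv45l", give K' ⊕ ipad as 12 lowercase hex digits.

cf3636363636

Key "1sa3vv45l" = 31 73 61 33 76 76 34 35 6c is 9 bytes > B = 6, so hash it first: H(key) = f9, then zero-pad to 6 bytes: K' = f9 00 00 00 00 00.
XOR each byte with 0x36: f9⊕36=cf, 00⊕36=36, 00⊕36=36, 00⊕36=36, 00⊕36=36, 00⊕36=36.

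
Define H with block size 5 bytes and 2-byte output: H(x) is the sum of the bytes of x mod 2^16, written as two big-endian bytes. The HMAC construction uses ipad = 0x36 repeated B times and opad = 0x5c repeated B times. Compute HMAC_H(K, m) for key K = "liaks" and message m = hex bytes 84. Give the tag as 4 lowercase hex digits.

Key "liaks" = 6c 69 61 6b 73 is exactly B = 5 bytes: K' = 6c 69 61 6b 73.
K' ⊕ ipad = 5a 5f 57 5d 45.  K' ⊕ opad = 30 35 3d 37 2f.
Inner input = (K'⊕ipad) ∥ m = 5a 5f 57 5d 45 ∥ 84.
Inner hash: sum = 90+95+87+93+69+132 = 566 → 02 36.
Outer input = (K'⊕opad) ∥ inner = 30 35 3d 37 2f ∥ 02 36.
Outer hash (tag): sum = 48+53+61+55+47+2+54 = 320 → 01 40.

0140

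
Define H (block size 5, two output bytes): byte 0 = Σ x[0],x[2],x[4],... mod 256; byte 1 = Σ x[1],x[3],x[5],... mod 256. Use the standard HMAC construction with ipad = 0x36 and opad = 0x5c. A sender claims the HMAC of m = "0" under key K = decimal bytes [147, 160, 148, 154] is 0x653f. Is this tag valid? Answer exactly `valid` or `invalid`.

Key decimal bytes [147, 160, 148, 154] = 93 a0 94 9a is 4 bytes ≤ B = 5; zero-pad to 5 bytes: K' = 93 a0 94 9a 00.
K' ⊕ ipad = a5 96 a2 ac 36; K' ⊕ opad = cf fc c8 c6 5c.
Inner hash: even-index sum = 381 mod 256 = 125; odd-index sum = 370 mod 256 = 114 → 7d 72.
Outer hash (recomputed tag): even-index sum = 613 mod 256 = 101; odd-index sum = 575 mod 256 = 63 → 65 3f.
Recomputed tag = 653f; claimed = 653f → match.

valid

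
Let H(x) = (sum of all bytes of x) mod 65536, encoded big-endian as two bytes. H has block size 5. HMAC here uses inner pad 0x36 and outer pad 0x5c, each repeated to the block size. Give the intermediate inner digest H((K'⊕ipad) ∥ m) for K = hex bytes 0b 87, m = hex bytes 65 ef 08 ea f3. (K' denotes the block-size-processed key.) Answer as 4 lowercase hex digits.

04c9

Key hex bytes 0b 87 is 2 bytes ≤ B = 5; zero-pad to 5 bytes: K' = 0b 87 00 00 00.
K' ⊕ ipad = 3d b1 36 36 36.
Inner input = 3d b1 36 36 36 ∥ 65 ef 08 ea f3.
Inner hash: sum = 61+177+54+54+54+101+239+8+234+243 = 1225 → 04 c9.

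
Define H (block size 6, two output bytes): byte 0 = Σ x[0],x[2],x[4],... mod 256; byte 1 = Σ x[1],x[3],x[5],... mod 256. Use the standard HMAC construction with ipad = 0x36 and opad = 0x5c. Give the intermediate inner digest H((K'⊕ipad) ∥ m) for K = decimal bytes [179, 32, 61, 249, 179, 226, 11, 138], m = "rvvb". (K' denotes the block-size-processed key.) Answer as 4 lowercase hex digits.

ecf7

Key decimal bytes [179, 32, 61, 249, 179, 226, 11, 138] = b3 20 3d f9 b3 e2 0b 8a is 8 bytes > B = 6, so hash it first: H(key) = ae 85, then zero-pad to 6 bytes: K' = ae 85 00 00 00 00.
K' ⊕ ipad = 98 b3 36 36 36 36.
Inner input = 98 b3 36 36 36 36 ∥ 72 76 76 62.
Inner hash: even-index sum = 492 mod 256 = 236; odd-index sum = 503 mod 256 = 247 → ec f7.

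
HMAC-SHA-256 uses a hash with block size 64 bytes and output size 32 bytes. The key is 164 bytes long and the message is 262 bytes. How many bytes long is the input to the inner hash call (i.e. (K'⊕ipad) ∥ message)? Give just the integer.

326

Key is 164 > 64 bytes, so it is hashed to 32 bytes then zero-padded to 64: |K'| = 64.
Inner input = (K'⊕ipad) ∥ m → 64 + 262 = 326 bytes.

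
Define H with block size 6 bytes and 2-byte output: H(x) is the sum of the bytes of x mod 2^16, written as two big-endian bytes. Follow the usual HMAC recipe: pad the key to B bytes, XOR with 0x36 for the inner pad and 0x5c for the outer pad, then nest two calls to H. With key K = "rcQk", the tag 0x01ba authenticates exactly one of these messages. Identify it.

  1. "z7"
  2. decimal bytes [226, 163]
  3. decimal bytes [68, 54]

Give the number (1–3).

2

Key "rcQk" = 72 63 51 6b is 4 bytes ≤ B = 6; zero-pad to 6 bytes: K' = 72 63 51 6b 00 00.
K' ⊕ ipad = 44 55 67 5d 36 36; K' ⊕ opad = 2e 3f 0d 37 5c 5c.
m1: inner = H(44 55 67 5d 36 36 7a 37) = 02 7a; tag = H(2e 3f 0d 37 5c 5c 02 7a) = 01e5
m2: inner = H(44 55 67 5d 36 36 e2 a3) = 03 4e; tag = H(2e 3f 0d 37 5c 5c 03 4e) = 01ba ← matches
m3: inner = H(44 55 67 5d 36 36 44 36) = 02 43; tag = H(2e 3f 0d 37 5c 5c 02 43) = 01ae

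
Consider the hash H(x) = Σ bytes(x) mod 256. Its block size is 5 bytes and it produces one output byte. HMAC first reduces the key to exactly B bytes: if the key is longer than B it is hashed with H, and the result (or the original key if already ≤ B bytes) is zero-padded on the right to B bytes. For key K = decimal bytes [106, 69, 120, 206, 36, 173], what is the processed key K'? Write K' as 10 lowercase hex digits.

|K| = 6 > B = 5, so first hash the key.
H(K): sum = 106+69+120+206+36+173 = 710; mod 256 = 198 → c6.
Zero-pad H(K) = c6 to 5 bytes: K' = c6 00 00 00 00.

c600000000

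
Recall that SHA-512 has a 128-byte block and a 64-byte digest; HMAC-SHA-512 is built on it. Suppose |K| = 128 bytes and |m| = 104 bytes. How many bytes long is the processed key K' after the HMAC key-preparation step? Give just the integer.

128

Key is 128 ≤ 128 bytes, zero-padded: |K'| = 128.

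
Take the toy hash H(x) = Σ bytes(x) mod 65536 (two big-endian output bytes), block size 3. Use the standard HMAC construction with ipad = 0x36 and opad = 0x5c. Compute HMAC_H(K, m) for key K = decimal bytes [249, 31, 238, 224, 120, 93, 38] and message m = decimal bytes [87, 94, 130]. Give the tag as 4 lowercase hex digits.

Key decimal bytes [249, 31, 238, 224, 120, 93, 38] = f9 1f ee e0 78 5d 26 is 7 bytes > B = 3, so hash it first: H(key) = 03 e1, then zero-pad to 3 bytes: K' = 03 e1 00.
K' ⊕ ipad = 35 d7 36.  K' ⊕ opad = 5f bd 5c.
Inner input = (K'⊕ipad) ∥ m = 35 d7 36 ∥ 57 5e 82.
Inner hash: sum = 53+215+54+87+94+130 = 633 → 02 79.
Outer input = (K'⊕opad) ∥ inner = 5f bd 5c ∥ 02 79.
Outer hash (tag): sum = 95+189+92+2+121 = 499 → 01 f3.

01f3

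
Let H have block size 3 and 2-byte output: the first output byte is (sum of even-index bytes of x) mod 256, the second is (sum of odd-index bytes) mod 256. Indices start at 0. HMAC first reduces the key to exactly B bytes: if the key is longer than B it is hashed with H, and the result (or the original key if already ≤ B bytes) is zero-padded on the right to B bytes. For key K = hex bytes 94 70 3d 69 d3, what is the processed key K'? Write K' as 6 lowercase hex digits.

a4d900

|K| = 5 > B = 3, so first hash the key.
H(K): even-index sum = 420 mod 256 = 164; odd-index sum = 217 mod 256 = 217 → a4 d9.
Zero-pad H(K) = a4 d9 to 3 bytes: K' = a4 d9 00.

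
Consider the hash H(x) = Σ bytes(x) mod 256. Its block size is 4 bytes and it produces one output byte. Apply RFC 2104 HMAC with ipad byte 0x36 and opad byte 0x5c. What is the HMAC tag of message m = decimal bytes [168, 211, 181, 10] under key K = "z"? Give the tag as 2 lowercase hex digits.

Key "z" = 7a is 1 byte ≤ B = 4; zero-pad to 4 bytes: K' = 7a 00 00 00.
K' ⊕ ipad = 4c 36 36 36.  K' ⊕ opad = 26 5c 5c 5c.
Inner input = (K'⊕ipad) ∥ m = 4c 36 36 36 ∥ a8 d3 b5 0a.
Inner hash: sum = 76+54+54+54+168+211+181+10 = 808; mod 256 = 40 → 28.
Outer input = (K'⊕opad) ∥ inner = 26 5c 5c 5c ∥ 28.
Outer hash (tag): sum = 38+92+92+92+40 = 354; mod 256 = 98 → 62.

62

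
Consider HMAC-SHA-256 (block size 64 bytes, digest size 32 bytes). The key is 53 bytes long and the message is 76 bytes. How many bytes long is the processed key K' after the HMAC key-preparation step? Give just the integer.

64

Key is 53 ≤ 64 bytes, zero-padded: |K'| = 64.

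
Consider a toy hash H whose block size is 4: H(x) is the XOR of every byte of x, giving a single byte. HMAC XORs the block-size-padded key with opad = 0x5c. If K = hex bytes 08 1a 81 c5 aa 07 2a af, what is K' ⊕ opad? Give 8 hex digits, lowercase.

225c5c5c

Key hex bytes 08 1a 81 c5 aa 07 2a af is 8 bytes > B = 4, so hash it first: H(key) = 7e, then zero-pad to 4 bytes: K' = 7e 00 00 00.
XOR each byte with 0x5c: 7e⊕5c=22, 00⊕5c=5c, 00⊕5c=5c, 00⊕5c=5c.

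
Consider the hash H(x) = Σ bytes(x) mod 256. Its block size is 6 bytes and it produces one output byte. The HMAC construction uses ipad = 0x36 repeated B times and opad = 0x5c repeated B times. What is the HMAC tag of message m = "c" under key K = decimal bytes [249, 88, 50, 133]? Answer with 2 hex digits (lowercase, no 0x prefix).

6b

Key decimal bytes [249, 88, 50, 133] = f9 58 32 85 is 4 bytes ≤ B = 6; zero-pad to 6 bytes: K' = f9 58 32 85 00 00.
K' ⊕ ipad = cf 6e 04 b3 36 36.  K' ⊕ opad = a5 04 6e d9 5c 5c.
Inner input = (K'⊕ipad) ∥ m = cf 6e 04 b3 36 36 ∥ 63.
Inner hash: sum = 207+110+4+179+54+54+99 = 707; mod 256 = 195 → c3.
Outer input = (K'⊕opad) ∥ inner = a5 04 6e d9 5c 5c ∥ c3.
Outer hash (tag): sum = 165+4+110+217+92+92+195 = 875; mod 256 = 107 → 6b.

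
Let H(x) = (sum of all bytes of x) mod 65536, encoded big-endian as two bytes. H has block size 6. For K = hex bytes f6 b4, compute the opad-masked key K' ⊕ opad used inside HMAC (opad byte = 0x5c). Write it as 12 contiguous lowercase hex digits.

Key hex bytes f6 b4 is 2 bytes ≤ B = 6; zero-pad to 6 bytes: K' = f6 b4 00 00 00 00.
XOR each byte with 0x5c: f6⊕5c=aa, b4⊕5c=e8, 00⊕5c=5c, 00⊕5c=5c, 00⊕5c=5c, 00⊕5c=5c.

aae85c5c5c5c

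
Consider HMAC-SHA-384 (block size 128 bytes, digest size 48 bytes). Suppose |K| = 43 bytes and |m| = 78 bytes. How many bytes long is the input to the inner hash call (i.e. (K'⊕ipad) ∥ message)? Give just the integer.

206

Key is 43 ≤ 128 bytes, zero-padded: |K'| = 128.
Inner input = (K'⊕ipad) ∥ m → 128 + 78 = 206 bytes.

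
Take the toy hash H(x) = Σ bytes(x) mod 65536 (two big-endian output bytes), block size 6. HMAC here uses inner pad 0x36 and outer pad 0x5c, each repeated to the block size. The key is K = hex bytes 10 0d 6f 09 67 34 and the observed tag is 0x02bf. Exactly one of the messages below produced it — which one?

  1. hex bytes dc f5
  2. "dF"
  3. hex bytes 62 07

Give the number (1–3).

Key hex bytes 10 0d 6f 09 67 34 is exactly B = 6 bytes: K' = 10 0d 6f 09 67 34.
K' ⊕ ipad = 26 3b 59 3f 51 02; K' ⊕ opad = 4c 51 33 55 3b 68.
m1: inner = H(26 3b 59 3f 51 02 dc f5) = 03 1d; tag = H(4c 51 33 55 3b 68 03 1d) = 01e8
m2: inner = H(26 3b 59 3f 51 02 64 46) = 01 f6; tag = H(4c 51 33 55 3b 68 01 f6) = 02bf ← matches
m3: inner = H(26 3b 59 3f 51 02 62 07) = 01 b5; tag = H(4c 51 33 55 3b 68 01 b5) = 027e

2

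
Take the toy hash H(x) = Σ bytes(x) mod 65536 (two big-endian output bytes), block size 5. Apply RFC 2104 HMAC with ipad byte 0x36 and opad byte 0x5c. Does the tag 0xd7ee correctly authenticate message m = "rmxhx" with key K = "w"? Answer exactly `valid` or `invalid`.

Key "w" = 77 is 1 byte ≤ B = 5; zero-pad to 5 bytes: K' = 77 00 00 00 00.
K' ⊕ ipad = 41 36 36 36 36; K' ⊕ opad = 2b 5c 5c 5c 5c.
Inner hash: sum = 65+54+54+54+54+114+109+120+104+120 = 848 → 03 50.
Outer hash (recomputed tag): sum = 43+92+92+92+92+3+80 = 494 → 01 ee.
Recomputed tag = 01ee; claimed = d7ee → mismatch.

invalid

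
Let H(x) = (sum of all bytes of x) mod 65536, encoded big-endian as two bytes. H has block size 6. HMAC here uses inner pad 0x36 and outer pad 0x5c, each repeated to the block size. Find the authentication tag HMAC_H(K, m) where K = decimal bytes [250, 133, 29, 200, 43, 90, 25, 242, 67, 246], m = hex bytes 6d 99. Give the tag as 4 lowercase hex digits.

0268

Key decimal bytes [250, 133, 29, 200, 43, 90, 25, 242, 67, 246] = fa 85 1d c8 2b 5a 19 f2 43 f6 is 10 bytes > B = 6, so hash it first: H(key) = 05 2d, then zero-pad to 6 bytes: K' = 05 2d 00 00 00 00.
K' ⊕ ipad = 33 1b 36 36 36 36.  K' ⊕ opad = 59 71 5c 5c 5c 5c.
Inner input = (K'⊕ipad) ∥ m = 33 1b 36 36 36 36 ∥ 6d 99.
Inner hash: sum = 51+27+54+54+54+54+109+153 = 556 → 02 2c.
Outer input = (K'⊕opad) ∥ inner = 59 71 5c 5c 5c 5c ∥ 02 2c.
Outer hash (tag): sum = 89+113+92+92+92+92+2+44 = 616 → 02 68.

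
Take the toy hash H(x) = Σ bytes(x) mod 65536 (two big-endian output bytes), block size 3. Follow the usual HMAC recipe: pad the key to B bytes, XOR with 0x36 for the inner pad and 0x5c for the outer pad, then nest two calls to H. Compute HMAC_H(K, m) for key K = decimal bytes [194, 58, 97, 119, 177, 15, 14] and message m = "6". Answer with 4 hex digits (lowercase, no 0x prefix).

01ed

Key decimal bytes [194, 58, 97, 119, 177, 15, 14] = c2 3a 61 77 b1 0f 0e is 7 bytes > B = 3, so hash it first: H(key) = 02 a2, then zero-pad to 3 bytes: K' = 02 a2 00.
K' ⊕ ipad = 34 94 36.  K' ⊕ opad = 5e fe 5c.
Inner input = (K'⊕ipad) ∥ m = 34 94 36 ∥ 36.
Inner hash: sum = 52+148+54+54 = 308 → 01 34.
Outer input = (K'⊕opad) ∥ inner = 5e fe 5c ∥ 01 34.
Outer hash (tag): sum = 94+254+92+1+52 = 493 → 01 ed.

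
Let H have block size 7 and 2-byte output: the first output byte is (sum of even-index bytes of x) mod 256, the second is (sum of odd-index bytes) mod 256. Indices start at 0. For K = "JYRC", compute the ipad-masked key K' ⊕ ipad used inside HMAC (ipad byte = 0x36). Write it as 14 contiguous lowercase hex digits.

Key "JYRC" = 4a 59 52 43 is 4 bytes ≤ B = 7; zero-pad to 7 bytes: K' = 4a 59 52 43 00 00 00.
XOR each byte with 0x36: 4a⊕36=7c, 59⊕36=6f, 52⊕36=64, 43⊕36=75, 00⊕36=36, 00⊕36=36, 00⊕36=36.

7c6f6475363636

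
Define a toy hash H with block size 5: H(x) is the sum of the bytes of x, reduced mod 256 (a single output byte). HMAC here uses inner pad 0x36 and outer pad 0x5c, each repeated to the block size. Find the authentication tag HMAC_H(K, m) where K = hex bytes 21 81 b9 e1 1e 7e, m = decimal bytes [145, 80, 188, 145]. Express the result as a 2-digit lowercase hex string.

e8

Key hex bytes 21 81 b9 e1 1e 7e is 6 bytes > B = 5, so hash it first: H(key) = d8, then zero-pad to 5 bytes: K' = d8 00 00 00 00.
K' ⊕ ipad = ee 36 36 36 36.  K' ⊕ opad = 84 5c 5c 5c 5c.
Inner input = (K'⊕ipad) ∥ m = ee 36 36 36 36 ∥ 91 50 bc 91.
Inner hash: sum = 238+54+54+54+54+145+80+188+145 = 1012; mod 256 = 244 → f4.
Outer input = (K'⊕opad) ∥ inner = 84 5c 5c 5c 5c ∥ f4.
Outer hash (tag): sum = 132+92+92+92+92+244 = 744; mod 256 = 232 → e8.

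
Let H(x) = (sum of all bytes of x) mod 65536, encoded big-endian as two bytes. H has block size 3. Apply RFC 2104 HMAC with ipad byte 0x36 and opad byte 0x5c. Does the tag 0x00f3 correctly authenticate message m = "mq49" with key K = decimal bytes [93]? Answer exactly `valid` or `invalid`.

Key decimal bytes [93] = 5d is 1 byte ≤ B = 3; zero-pad to 3 bytes: K' = 5d 00 00.
K' ⊕ ipad = 6b 36 36; K' ⊕ opad = 01 5c 5c.
Inner hash: sum = 107+54+54+109+113+52+57 = 546 → 02 22.
Outer hash (recomputed tag): sum = 1+92+92+2+34 = 221 → 00 dd.
Recomputed tag = 00dd; claimed = 00f3 → mismatch.

invalid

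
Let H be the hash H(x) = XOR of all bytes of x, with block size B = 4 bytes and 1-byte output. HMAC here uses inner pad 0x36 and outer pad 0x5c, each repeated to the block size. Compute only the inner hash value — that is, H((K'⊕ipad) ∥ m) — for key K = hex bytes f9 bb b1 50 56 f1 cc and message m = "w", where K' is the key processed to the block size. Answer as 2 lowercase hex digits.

Key hex bytes f9 bb b1 50 56 f1 cc is 7 bytes > B = 4, so hash it first: H(key) = c8, then zero-pad to 4 bytes: K' = c8 00 00 00.
K' ⊕ ipad = fe 36 36 36.
Inner input = fe 36 36 36 ∥ 77.
Inner hash: XOR fe⊕36⊕36⊕36⊕77 = bf.

bf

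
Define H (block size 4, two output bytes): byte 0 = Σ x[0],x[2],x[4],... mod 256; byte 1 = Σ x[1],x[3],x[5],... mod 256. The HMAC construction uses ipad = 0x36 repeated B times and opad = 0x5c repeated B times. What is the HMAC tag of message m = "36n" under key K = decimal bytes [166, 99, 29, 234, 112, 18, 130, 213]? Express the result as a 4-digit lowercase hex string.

9f32

Key decimal bytes [166, 99, 29, 234, 112, 18, 130, 213] = a6 63 1d ea 70 12 82 d5 is 8 bytes > B = 4, so hash it first: H(key) = b5 34, then zero-pad to 4 bytes: K' = b5 34 00 00.
K' ⊕ ipad = 83 02 36 36.  K' ⊕ opad = e9 68 5c 5c.
Inner input = (K'⊕ipad) ∥ m = 83 02 36 36 ∥ 33 36 6e.
Inner hash: even-index sum = 346 mod 256 = 90; odd-index sum = 110 mod 256 = 110 → 5a 6e.
Outer input = (K'⊕opad) ∥ inner = e9 68 5c 5c ∥ 5a 6e.
Outer hash (tag): even-index sum = 415 mod 256 = 159; odd-index sum = 306 mod 256 = 50 → 9f 32.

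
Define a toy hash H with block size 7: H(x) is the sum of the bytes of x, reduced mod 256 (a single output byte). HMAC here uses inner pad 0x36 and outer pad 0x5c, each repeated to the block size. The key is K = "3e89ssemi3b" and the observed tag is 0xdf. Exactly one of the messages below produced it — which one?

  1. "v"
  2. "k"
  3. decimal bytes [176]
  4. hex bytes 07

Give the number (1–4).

4

Key "3e89ssemi3b" = 33 65 38 39 73 73 65 6d 69 33 62 is 11 bytes > B = 7, so hash it first: H(key) = bf, then zero-pad to 7 bytes: K' = bf 00 00 00 00 00 00.
K' ⊕ ipad = 89 36 36 36 36 36 36; K' ⊕ opad = e3 5c 5c 5c 5c 5c 5c.
m1: inner = H(89 36 36 36 36 36 36 76) = 43; tag = H(e3 5c 5c 5c 5c 5c 5c 43) = 4e
m2: inner = H(89 36 36 36 36 36 36 6b) = 38; tag = H(e3 5c 5c 5c 5c 5c 5c 38) = 43
m3: inner = H(89 36 36 36 36 36 36 b0) = 7d; tag = H(e3 5c 5c 5c 5c 5c 5c 7d) = 88
m4: inner = H(89 36 36 36 36 36 36 07) = d4; tag = H(e3 5c 5c 5c 5c 5c 5c d4) = df ← matches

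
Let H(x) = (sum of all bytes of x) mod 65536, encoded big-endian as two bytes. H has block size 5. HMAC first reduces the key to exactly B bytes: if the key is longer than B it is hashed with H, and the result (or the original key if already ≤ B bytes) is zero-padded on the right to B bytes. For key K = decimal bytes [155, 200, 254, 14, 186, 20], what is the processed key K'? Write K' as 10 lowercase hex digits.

|K| = 6 > B = 5, so first hash the key.
H(K): sum = 155+200+254+14+186+20 = 829 → 03 3d.
Zero-pad H(K) = 03 3d to 5 bytes: K' = 03 3d 00 00 00.

033d000000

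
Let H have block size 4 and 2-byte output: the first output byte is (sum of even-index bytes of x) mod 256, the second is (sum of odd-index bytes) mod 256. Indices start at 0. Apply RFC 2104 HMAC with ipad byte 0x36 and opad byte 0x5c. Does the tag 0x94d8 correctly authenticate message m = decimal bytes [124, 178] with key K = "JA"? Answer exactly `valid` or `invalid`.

invalid

Key "JA" = 4a 41 is 2 bytes ≤ B = 4; zero-pad to 4 bytes: K' = 4a 41 00 00.
K' ⊕ ipad = 7c 77 36 36; K' ⊕ opad = 16 1d 5c 5c.
Inner hash: even-index sum = 302 mod 256 = 46; odd-index sum = 351 mod 256 = 95 → 2e 5f.
Outer hash (recomputed tag): even-index sum = 160 mod 256 = 160; odd-index sum = 216 mod 256 = 216 → a0 d8.
Recomputed tag = a0d8; claimed = 94d8 → mismatch.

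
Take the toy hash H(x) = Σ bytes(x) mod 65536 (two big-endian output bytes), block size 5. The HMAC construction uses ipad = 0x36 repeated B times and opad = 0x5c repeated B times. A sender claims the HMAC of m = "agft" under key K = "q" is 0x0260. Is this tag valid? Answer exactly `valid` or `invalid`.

Key "q" = 71 is 1 byte ≤ B = 5; zero-pad to 5 bytes: K' = 71 00 00 00 00.
K' ⊕ ipad = 47 36 36 36 36; K' ⊕ opad = 2d 5c 5c 5c 5c.
Inner hash: sum = 71+54+54+54+54+97+103+102+116 = 705 → 02 c1.
Outer hash (recomputed tag): sum = 45+92+92+92+92+2+193 = 608 → 02 60.
Recomputed tag = 0260; claimed = 0260 → match.

valid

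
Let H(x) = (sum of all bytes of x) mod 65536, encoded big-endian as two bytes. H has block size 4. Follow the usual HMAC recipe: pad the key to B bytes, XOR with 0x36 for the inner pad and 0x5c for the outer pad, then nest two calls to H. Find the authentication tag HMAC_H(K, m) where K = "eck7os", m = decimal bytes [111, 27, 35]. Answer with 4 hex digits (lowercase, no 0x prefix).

Key "eck7os" = 65 63 6b 37 6f 73 is 6 bytes > B = 4, so hash it first: H(key) = 02 4c, then zero-pad to 4 bytes: K' = 02 4c 00 00.
K' ⊕ ipad = 34 7a 36 36.  K' ⊕ opad = 5e 10 5c 5c.
Inner input = (K'⊕ipad) ∥ m = 34 7a 36 36 ∥ 6f 1b 23.
Inner hash: sum = 52+122+54+54+111+27+35 = 455 → 01 c7.
Outer input = (K'⊕opad) ∥ inner = 5e 10 5c 5c ∥ 01 c7.
Outer hash (tag): sum = 94+16+92+92+1+199 = 494 → 01 ee.

01ee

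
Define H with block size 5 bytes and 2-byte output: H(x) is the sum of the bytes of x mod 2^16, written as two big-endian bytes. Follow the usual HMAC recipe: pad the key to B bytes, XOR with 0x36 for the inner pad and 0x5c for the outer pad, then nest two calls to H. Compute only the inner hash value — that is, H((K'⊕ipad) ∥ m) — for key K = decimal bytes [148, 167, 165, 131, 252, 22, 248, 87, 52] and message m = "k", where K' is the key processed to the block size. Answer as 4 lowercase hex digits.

020d

Key decimal bytes [148, 167, 165, 131, 252, 22, 248, 87, 52] = 94 a7 a5 83 fc 16 f8 57 34 is 9 bytes > B = 5, so hash it first: H(key) = 04 f8, then zero-pad to 5 bytes: K' = 04 f8 00 00 00.
K' ⊕ ipad = 32 ce 36 36 36.
Inner input = 32 ce 36 36 36 ∥ 6b.
Inner hash: sum = 50+206+54+54+54+107 = 525 → 02 0d.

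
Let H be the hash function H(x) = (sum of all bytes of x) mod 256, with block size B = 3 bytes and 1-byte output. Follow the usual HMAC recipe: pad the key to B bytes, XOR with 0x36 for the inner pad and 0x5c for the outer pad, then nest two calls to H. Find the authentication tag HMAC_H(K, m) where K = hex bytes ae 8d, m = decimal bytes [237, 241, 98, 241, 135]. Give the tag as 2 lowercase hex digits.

Key hex bytes ae 8d is 2 bytes ≤ B = 3; zero-pad to 3 bytes: K' = ae 8d 00.
K' ⊕ ipad = 98 bb 36.  K' ⊕ opad = f2 d1 5c.
Inner input = (K'⊕ipad) ∥ m = 98 bb 36 ∥ ed f1 62 f1 87.
Inner hash: sum = 152+187+54+237+241+98+241+135 = 1345; mod 256 = 65 → 41.
Outer input = (K'⊕opad) ∥ inner = f2 d1 5c ∥ 41.
Outer hash (tag): sum = 242+209+92+65 = 608; mod 256 = 96 → 60.

60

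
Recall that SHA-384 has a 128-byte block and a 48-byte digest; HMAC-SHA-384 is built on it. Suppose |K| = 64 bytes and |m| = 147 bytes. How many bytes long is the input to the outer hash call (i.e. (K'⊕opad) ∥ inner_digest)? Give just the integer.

Key is 64 ≤ 128 bytes, zero-padded: |K'| = 128.
Outer input = (K'⊕opad) ∥ H(inner) → 128 + 48 = 176 bytes.

176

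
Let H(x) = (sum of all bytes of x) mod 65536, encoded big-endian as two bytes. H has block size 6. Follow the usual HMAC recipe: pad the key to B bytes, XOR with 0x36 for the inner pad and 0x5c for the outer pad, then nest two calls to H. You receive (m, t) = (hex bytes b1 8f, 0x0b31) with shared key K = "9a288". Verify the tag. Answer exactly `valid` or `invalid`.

Key "9a288" = 39 61 32 38 38 is 5 bytes ≤ B = 6; zero-pad to 6 bytes: K' = 39 61 32 38 38 00.
K' ⊕ ipad = 0f 57 04 0e 0e 36; K' ⊕ opad = 65 3d 6e 64 64 5c.
Inner hash: sum = 15+87+4+14+14+54+177+143 = 508 → 01 fc.
Outer hash (recomputed tag): sum = 101+61+110+100+100+92+1+252 = 817 → 03 31.
Recomputed tag = 0331; claimed = 0b31 → mismatch.

invalid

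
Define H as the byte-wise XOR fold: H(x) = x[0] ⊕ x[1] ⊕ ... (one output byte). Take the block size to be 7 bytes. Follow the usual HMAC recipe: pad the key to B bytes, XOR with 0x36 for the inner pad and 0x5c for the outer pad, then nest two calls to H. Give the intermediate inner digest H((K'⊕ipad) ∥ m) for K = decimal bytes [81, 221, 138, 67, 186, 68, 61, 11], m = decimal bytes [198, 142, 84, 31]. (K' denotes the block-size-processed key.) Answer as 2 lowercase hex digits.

b8

Key decimal bytes [81, 221, 138, 67, 186, 68, 61, 11] = 51 dd 8a 43 ba 44 3d 0b is 8 bytes > B = 7, so hash it first: H(key) = 8d, then zero-pad to 7 bytes: K' = 8d 00 00 00 00 00 00.
K' ⊕ ipad = bb 36 36 36 36 36 36.
Inner input = bb 36 36 36 36 36 36 ∥ c6 8e 54 1f.
Inner hash: XOR bb⊕36⊕36⊕36⊕36⊕36⊕36⊕c6⊕8e⊕54⊕1f = b8.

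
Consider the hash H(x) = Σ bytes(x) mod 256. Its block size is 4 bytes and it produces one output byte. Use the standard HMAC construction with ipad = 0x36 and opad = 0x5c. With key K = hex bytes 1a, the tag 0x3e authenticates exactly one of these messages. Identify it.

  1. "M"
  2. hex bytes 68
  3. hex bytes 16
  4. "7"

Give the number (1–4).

3

Key hex bytes 1a is 1 byte ≤ B = 4; zero-pad to 4 bytes: K' = 1a 00 00 00.
K' ⊕ ipad = 2c 36 36 36; K' ⊕ opad = 46 5c 5c 5c.
m1: inner = H(2c 36 36 36 4d) = 1b; tag = H(46 5c 5c 5c 1b) = 75
m2: inner = H(2c 36 36 36 68) = 36; tag = H(46 5c 5c 5c 36) = 90
m3: inner = H(2c 36 36 36 16) = e4; tag = H(46 5c 5c 5c e4) = 3e ← matches
m4: inner = H(2c 36 36 36 37) = 05; tag = H(46 5c 5c 5c 05) = 5f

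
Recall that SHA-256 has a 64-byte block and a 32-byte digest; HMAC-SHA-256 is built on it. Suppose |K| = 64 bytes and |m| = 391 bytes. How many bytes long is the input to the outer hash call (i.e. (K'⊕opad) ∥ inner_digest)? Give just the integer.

96

Key is 64 ≤ 64 bytes, zero-padded: |K'| = 64.
Outer input = (K'⊕opad) ∥ H(inner) → 64 + 32 = 96 bytes.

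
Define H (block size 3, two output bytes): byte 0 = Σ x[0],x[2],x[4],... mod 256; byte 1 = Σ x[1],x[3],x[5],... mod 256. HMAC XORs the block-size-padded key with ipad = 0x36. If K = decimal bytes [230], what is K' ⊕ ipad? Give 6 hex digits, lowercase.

Key decimal bytes [230] = e6 is 1 byte ≤ B = 3; zero-pad to 3 bytes: K' = e6 00 00.
XOR each byte with 0x36: e6⊕36=d0, 00⊕36=36, 00⊕36=36.

d03636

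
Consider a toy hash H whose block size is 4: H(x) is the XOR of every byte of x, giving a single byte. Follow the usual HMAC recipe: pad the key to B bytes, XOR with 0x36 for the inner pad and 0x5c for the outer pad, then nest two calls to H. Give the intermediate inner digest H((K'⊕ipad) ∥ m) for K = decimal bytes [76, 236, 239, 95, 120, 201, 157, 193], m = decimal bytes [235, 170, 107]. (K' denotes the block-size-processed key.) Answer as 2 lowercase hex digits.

d7

Key decimal bytes [76, 236, 239, 95, 120, 201, 157, 193] = 4c ec ef 5f 78 c9 9d c1 is 8 bytes > B = 4, so hash it first: H(key) = fd, then zero-pad to 4 bytes: K' = fd 00 00 00.
K' ⊕ ipad = cb 36 36 36.
Inner input = cb 36 36 36 ∥ eb aa 6b.
Inner hash: XOR cb⊕36⊕36⊕36⊕eb⊕aa⊕6b = d7.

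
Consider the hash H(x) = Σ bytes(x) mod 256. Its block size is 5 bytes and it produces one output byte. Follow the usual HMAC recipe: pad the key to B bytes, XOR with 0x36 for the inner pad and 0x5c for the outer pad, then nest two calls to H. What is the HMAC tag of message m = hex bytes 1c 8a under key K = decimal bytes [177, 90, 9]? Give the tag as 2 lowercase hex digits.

44

Key decimal bytes [177, 90, 9] = b1 5a 09 is 3 bytes ≤ B = 5; zero-pad to 5 bytes: K' = b1 5a 09 00 00.
K' ⊕ ipad = 87 6c 3f 36 36.  K' ⊕ opad = ed 06 55 5c 5c.
Inner input = (K'⊕ipad) ∥ m = 87 6c 3f 36 36 ∥ 1c 8a.
Inner hash: sum = 135+108+63+54+54+28+138 = 580; mod 256 = 68 → 44.
Outer input = (K'⊕opad) ∥ inner = ed 06 55 5c 5c ∥ 44.
Outer hash (tag): sum = 237+6+85+92+92+68 = 580; mod 256 = 68 → 44.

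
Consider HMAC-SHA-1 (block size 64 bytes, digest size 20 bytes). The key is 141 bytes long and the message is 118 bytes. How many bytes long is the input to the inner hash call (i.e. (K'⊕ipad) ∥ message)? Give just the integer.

182

Key is 141 > 64 bytes, so it is hashed to 20 bytes then zero-padded to 64: |K'| = 64.
Inner input = (K'⊕ipad) ∥ m → 64 + 118 = 182 bytes.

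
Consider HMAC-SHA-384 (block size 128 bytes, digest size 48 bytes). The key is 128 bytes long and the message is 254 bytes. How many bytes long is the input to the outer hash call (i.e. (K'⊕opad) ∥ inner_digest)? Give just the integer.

176

Key is 128 ≤ 128 bytes, zero-padded: |K'| = 128.
Outer input = (K'⊕opad) ∥ H(inner) → 128 + 48 = 176 bytes.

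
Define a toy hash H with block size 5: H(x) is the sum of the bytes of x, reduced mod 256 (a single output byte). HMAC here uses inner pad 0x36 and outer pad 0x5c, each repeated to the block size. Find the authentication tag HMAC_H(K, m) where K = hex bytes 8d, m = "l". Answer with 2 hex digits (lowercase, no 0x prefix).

Key hex bytes 8d is 1 byte ≤ B = 5; zero-pad to 5 bytes: K' = 8d 00 00 00 00.
K' ⊕ ipad = bb 36 36 36 36.  K' ⊕ opad = d1 5c 5c 5c 5c.
Inner input = (K'⊕ipad) ∥ m = bb 36 36 36 36 ∥ 6c.
Inner hash: sum = 187+54+54+54+54+108 = 511; mod 256 = 255 → ff.
Outer input = (K'⊕opad) ∥ inner = d1 5c 5c 5c 5c ∥ ff.
Outer hash (tag): sum = 209+92+92+92+92+255 = 832; mod 256 = 64 → 40.

40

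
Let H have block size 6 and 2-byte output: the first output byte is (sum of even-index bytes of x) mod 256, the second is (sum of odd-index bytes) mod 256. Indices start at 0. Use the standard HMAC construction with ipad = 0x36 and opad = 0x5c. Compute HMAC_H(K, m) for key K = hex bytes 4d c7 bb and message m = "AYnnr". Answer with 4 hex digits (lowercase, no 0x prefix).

b377

Key hex bytes 4d c7 bb is 3 bytes ≤ B = 6; zero-pad to 6 bytes: K' = 4d c7 bb 00 00 00.
K' ⊕ ipad = 7b f1 8d 36 36 36.  K' ⊕ opad = 11 9b e7 5c 5c 5c.
Inner input = (K'⊕ipad) ∥ m = 7b f1 8d 36 36 36 ∥ 41 59 6e 6e 72.
Inner hash: even-index sum = 607 mod 256 = 95; odd-index sum = 548 mod 256 = 36 → 5f 24.
Outer input = (K'⊕opad) ∥ inner = 11 9b e7 5c 5c 5c ∥ 5f 24.
Outer hash (tag): even-index sum = 435 mod 256 = 179; odd-index sum = 375 mod 256 = 119 → b3 77.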